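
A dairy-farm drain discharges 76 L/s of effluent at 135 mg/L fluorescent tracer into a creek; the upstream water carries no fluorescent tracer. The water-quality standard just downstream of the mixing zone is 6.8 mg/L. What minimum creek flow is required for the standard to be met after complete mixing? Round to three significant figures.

Set C_mix = 6.8: (Q·0 + 76.00·135.0) / (Q + 76.00) = 6.8
→ Q = 76.00·(135.0 − 6.8)/(6.8 − 0) = 1433 L/s.

1430 L/s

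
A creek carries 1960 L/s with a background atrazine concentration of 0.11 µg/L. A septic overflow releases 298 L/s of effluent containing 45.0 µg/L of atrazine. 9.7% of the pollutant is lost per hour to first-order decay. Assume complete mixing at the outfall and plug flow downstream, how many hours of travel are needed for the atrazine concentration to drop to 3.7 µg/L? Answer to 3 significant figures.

Mixed concentration C = ΣQC/ΣQ = (1960·0.1100 + 298.0·45.00) / 2258 = 13630/2258 = 6.034 µg/L.
9.7%/h lost → k = −ln(1 − 0.097) = 0.1020 h⁻¹.
6.034·exp(−k·t) = 3.7 → t = ln(6.034/3.7)/k = 17260 s = 4.794 h.

4.79 h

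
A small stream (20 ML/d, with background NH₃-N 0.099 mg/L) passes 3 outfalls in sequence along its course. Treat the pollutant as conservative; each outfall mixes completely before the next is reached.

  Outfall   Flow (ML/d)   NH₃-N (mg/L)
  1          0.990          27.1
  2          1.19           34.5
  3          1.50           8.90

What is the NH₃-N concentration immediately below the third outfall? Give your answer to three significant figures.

3.51 mg/L

Outfall 1: combined Q = 20.99 ML/d; C = (20.00·0.09900 + 0.9900·27.10)/20.99 = 1.373 mg/L.
Outfall 2: combined Q = 22.18 ML/d; C = (20.99·1.373 + 1.190·34.50)/22.18 = 3.150 mg/L.
Outfall 3: combined Q = 23.68 ML/d; C = (22.18·3.150 + 1.500·8.900)/23.68 = 3.514 mg/L.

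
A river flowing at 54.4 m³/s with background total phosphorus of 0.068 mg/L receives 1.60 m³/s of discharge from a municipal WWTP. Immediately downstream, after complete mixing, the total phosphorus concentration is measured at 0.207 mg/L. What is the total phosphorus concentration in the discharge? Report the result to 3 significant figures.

4.93 mg/L

Mass balance: 54.40·0.06800 + 1.600·Cₑ = 56.00·0.2070
→ Cₑ = (56.00·0.2070 − 54.40·0.06800) / 1.600 = 4.933 mg/L.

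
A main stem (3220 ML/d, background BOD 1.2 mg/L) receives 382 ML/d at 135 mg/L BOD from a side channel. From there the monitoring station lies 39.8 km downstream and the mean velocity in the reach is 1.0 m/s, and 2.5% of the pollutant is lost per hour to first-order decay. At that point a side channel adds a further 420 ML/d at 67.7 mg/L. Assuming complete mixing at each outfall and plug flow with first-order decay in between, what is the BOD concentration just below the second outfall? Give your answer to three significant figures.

17.5 mg/L

After mixing, C = (3220·1.200 + 382.0·135.0) / 3602 = 55430/3602 = 15.39 mg/L; combined flow 3602 ML/d.
Travel time t = 39.8·1000 / 1.0 = 39800 s = 11.06 h.
2.5%/h lost → k = −ln(1 − 0.025) = 0.02532 h⁻¹.
After decay, C = 15.39 × e^(−kt) = 15.39 × 0.7559 = 11.63 mg/L.
At the second outfall, C = (3602·11.63 + 420.0·67.70) / (3602 + 420.0) = 17.49 mg/L.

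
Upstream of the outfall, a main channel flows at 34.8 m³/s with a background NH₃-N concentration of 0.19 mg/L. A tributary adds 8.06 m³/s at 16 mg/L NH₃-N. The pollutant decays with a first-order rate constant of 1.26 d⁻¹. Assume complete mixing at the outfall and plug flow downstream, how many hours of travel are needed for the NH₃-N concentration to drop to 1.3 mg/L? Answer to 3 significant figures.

16.9 h

After mixing, C = (34.80·0.1900 + 8.060·16.00) / 42.86 = 135.6/42.86 = 3.163 mg/L.
3.163·exp(−k·t) = 1.3 → t = ln(3.163/1.3)/k = 60970 s = 16.94 h.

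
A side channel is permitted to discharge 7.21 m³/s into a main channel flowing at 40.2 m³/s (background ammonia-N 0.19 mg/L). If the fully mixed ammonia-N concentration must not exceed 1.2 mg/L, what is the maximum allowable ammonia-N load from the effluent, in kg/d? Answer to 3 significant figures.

Mass balance at the limit: 40.20·0.1900 + 7.210·Cₑ = 47.41·1.2 → Cₑ = 6.831 mg/L.
Load = 7.210 m³/s × 6.831 g/m³ × 86 400 s/d = 4256 kg/d.

4260 kg/d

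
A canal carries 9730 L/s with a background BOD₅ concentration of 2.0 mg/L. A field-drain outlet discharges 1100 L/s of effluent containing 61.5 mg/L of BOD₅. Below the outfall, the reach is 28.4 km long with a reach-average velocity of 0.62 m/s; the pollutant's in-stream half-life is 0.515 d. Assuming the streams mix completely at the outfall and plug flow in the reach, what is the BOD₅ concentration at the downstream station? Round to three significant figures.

3.94 mg/L

Flow-weighted average: C = (9730·2.000 + 1100·61.50) / 10830 = 87110/10830 = 8.043 mg/L.
Travel time t = 28.4·1000 / 0.62 = 45810 s = 12.72 h.
Half-life 0.515 d → k = ln 2 / 0.515 = 1.346 d⁻¹.
Decay over the reach: 8.043·exp(−kt) = 8.043·0.4899 = 3.940 mg/L.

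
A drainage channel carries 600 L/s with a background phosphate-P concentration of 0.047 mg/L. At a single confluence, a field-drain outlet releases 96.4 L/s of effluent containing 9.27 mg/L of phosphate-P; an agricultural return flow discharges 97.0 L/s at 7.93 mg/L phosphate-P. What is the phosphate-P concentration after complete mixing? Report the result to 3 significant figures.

2.13 mg/L

Mixed concentration C = ΣQC/ΣQ = (600.0·0.04700 + 96.40·9.270 + 97.00·7.930) / 793.4 = 1691/793.4 = 2.131 mg/L.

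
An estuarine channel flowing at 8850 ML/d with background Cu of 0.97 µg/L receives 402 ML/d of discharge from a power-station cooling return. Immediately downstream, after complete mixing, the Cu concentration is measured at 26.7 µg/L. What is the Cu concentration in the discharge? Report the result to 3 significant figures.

593 µg/L

Mass balance: 8850·0.9700 + 402.0·Cₑ = 9252·26.70
→ Cₑ = (9252·26.70 − 8850·0.9700) / 402.0 = 593.1 µg/L.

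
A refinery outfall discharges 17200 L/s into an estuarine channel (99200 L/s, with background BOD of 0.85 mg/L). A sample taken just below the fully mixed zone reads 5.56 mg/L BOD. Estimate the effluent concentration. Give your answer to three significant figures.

Mass balance: 99200·0.8500 + 17200·Cₑ = 116400·5.560
→ Cₑ = (116400·5.560 − 99200·0.8500) / 17200 = 32.72 mg/L.

32.7 mg/L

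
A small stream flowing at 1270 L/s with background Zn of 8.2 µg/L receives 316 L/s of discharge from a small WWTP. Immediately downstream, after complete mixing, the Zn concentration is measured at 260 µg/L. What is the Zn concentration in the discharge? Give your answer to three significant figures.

Mass balance: 1270·8.200 + 316.0·Cₑ = 1586·260.0
→ Cₑ = (1586·260.0 − 1270·8.200) / 316.0 = 1272 µg/L.

1270 µg/L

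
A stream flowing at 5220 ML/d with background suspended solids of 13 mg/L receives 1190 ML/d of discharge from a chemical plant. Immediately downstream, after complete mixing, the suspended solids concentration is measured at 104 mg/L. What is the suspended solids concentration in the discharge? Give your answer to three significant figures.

503 mg/L

Mass balance: 5220·13.00 + 1190·Cₑ = 6410·104.0
→ Cₑ = (6410·104.0 − 5220·13.00) / 1190 = 503.2 mg/L.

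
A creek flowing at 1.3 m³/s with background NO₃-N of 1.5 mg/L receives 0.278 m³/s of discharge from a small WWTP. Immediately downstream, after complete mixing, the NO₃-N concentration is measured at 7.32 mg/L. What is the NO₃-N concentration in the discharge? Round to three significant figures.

34.5 mg/L

Mass balance: 1.300·1.500 + 0.2780·Cₑ = 1.578·7.320
→ Cₑ = (1.578·7.320 − 1.300·1.500) / 0.2780 = 34.54 mg/L.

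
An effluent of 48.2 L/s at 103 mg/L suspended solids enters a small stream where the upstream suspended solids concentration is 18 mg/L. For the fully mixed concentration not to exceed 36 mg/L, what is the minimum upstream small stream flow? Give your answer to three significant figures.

179 L/s

Set C_mix = 36: (Q·18.00 + 48.20·103.0) / (Q + 48.20) = 36
→ Q = 48.20·(103.0 − 36)/(36 − 18.00) = 179.4 L/s.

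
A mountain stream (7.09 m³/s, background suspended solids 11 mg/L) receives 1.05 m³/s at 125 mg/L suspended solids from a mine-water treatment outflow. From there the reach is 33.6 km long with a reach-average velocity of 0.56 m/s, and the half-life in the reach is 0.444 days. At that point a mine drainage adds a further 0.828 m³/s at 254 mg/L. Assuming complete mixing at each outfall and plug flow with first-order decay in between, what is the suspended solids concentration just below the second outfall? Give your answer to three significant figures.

After mixing, C = (7.090·11.00 + 1.050·125.0) / 8.140 = 209.2/8.140 = 25.71 mg/L; combined flow 8.140 m³/s.
Travel time t = 33.6·1000 / 0.56 = 60000 s = 16.67 h.
Half-life 0.444 d → k = ln 2 / 0.444 = 1.561 d⁻¹.
Applying C = C₀e^(−kt): 25.71 × 0.3382 = 8.693 mg/L.
At the second outfall, C = (8.140·8.693 + 0.8280·254.0) / (8.140 + 0.8280) = 31.34 mg/L.

31.3 mg/L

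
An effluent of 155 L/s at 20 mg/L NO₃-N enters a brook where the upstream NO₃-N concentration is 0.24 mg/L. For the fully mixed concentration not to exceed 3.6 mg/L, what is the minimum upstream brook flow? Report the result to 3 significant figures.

Set C_mix = 3.6: (Q·0.2400 + 155.0·20.00) / (Q + 155.0) = 3.6
→ Q = 155.0·(20.00 − 3.6)/(3.6 − 0.2400) = 756.5 L/s.

757 L/s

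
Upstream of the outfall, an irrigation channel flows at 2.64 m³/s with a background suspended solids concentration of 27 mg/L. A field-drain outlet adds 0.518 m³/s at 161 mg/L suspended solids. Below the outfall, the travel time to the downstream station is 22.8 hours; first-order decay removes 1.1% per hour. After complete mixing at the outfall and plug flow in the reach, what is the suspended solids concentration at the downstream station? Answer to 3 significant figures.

Flow-weighted average: C = (2.640·27.00 + 0.5180·161.0) / 3.158 = 154.7/3.158 = 48.98 mg/L.
1.1%/h lost → k = −ln(1 − 0.011) = 0.01106 h⁻¹.
Decay over the reach: 48.98·exp(−kt) = 48.98·0.7771 = 38.06 mg/L.

38.1 mg/L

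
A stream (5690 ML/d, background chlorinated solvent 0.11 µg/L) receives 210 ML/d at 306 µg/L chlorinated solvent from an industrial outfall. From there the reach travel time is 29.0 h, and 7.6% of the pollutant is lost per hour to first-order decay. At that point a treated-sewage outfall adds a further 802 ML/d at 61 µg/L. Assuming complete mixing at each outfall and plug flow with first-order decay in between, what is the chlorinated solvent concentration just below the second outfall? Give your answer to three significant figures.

Mixed concentration C = ΣQC/ΣQ = (5690·0.1100 + 210.0·306.0) / 5900 = 64890/5900 = 11.00 µg/L; combined flow 5900 ML/d.
7.6%/h lost → k = −ln(1 − 0.076) = 0.07904 h⁻¹.
First-order decay: C = 11.00·exp(−k·t) = 11.00·0.1010 = 1.111 µg/L.
At the second outfall, C = (5900·1.111 + 802.0·61.00) / (5900 + 802.0) = 8.278 µg/L.

8.28 µg/L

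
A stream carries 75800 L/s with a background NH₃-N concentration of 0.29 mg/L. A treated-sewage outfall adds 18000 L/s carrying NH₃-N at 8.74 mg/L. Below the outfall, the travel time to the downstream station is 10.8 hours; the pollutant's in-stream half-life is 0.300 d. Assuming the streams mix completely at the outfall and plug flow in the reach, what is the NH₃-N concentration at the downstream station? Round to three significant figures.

Flow-weighted average: C = (75800·0.2900 + 18000·8.740) / 93800 = 179300/93800 = 1.912 mg/L.
Half-life 0.300 d → k = ln 2 / 0.300 = 2.310 d⁻¹.
Applying C = C₀e^(−kt): 1.912 × 0.3536 = 0.6758 mg/L.

0.676 mg/L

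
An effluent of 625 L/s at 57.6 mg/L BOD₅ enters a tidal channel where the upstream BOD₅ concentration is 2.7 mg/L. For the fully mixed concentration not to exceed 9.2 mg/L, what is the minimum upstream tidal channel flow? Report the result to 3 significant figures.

4650 L/s

Set C_mix = 9.2: (Q·2.700 + 625.0·57.60) / (Q + 625.0) = 9.2
→ Q = 625.0·(57.60 − 9.2)/(9.2 − 2.700) = 4654 L/s.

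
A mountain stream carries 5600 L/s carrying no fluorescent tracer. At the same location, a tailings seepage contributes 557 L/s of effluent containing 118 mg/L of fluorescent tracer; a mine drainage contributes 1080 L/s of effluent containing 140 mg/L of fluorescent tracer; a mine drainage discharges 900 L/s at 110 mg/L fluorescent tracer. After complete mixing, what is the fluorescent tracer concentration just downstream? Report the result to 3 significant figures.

Conservation of mass: C = (5600·0 + 557.0·118.0 + 1080·140.0 + 900.0·110.0) / 8137 = 315900/8137 = 38.83 mg/L.

38.8 mg/L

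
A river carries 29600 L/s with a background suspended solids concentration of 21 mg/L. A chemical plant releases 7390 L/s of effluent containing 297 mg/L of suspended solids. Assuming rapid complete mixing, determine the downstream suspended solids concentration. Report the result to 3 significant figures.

76.1 mg/L

Mixed concentration C = ΣQC/ΣQ = (29600·21.00 + 7390·297.0) / 36990 = 2816000/36990 = 76.14 mg/L.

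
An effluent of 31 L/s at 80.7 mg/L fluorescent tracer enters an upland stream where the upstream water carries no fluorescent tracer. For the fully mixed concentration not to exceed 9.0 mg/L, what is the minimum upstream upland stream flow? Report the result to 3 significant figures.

247 L/s

Set C_mix = 9.0: (Q·0 + 31.00·80.70) / (Q + 31.00) = 9.0
→ Q = 31.00·(80.70 − 9.0)/(9.0 − 0) = 247.0 L/s.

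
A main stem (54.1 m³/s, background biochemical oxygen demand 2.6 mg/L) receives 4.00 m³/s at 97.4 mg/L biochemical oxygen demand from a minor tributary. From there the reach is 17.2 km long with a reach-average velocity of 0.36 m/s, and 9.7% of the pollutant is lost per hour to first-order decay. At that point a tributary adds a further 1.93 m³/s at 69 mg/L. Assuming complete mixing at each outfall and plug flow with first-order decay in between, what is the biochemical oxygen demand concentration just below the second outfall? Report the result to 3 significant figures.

4.50 mg/L

Conservation of mass: C = (54.10·2.600 + 4.000·97.40) / 58.10 = 530.3/58.10 = 9.127 mg/L; combined flow 58.10 m³/s.
Travel time t = 17.2·1000 / 0.36 = 47780 s = 13.27 h.
9.7%/h lost → k = −ln(1 − 0.097) = 0.1020 h⁻¹.
Decay over the reach: 9.127·exp(−kt) = 9.127·0.2582 = 2.356 mg/L.
Second outfall: C = (58.10·2.356 + 1.930·69.00)/60.03 = 4.499 mg/L.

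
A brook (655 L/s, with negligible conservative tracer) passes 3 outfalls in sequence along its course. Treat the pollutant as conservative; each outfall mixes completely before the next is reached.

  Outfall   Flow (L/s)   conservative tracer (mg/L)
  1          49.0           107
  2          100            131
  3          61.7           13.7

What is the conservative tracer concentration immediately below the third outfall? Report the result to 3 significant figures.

22.2 mg/L

After outfall 1: Q = 655.0 + 49.00 = 704.0 L/s; C = (655.0·0 + 49.00·107.0)/704.0 = 7.447 mg/L.
After outfall 2: Q = 704.0 + 100.0 = 804.0 L/s; C = (704.0·7.447 + 100.0·131.0)/804.0 = 22.81 mg/L.
After outfall 3: Q = 804.0 + 61.70 = 865.7 L/s; C = (804.0·22.81 + 61.70·13.70)/865.7 = 22.17 mg/L.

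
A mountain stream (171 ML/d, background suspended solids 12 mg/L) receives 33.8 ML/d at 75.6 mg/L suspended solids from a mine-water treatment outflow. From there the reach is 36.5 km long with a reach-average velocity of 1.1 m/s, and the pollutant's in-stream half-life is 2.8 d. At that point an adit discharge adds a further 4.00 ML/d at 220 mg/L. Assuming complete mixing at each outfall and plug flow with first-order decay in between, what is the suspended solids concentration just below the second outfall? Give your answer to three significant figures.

Conservation of mass: C = (171.0·12.00 + 33.80·75.60) / 204.8 = 4607/204.8 = 22.50 mg/L; combined flow 204.8 ML/d.
Travel time t = 36.5·1000 / 1.1 = 33180 s = 9.217 h.
Half-life 2.8 d → k = ln 2 / 2.8 = 0.2476 d⁻¹.
After decay, C = 22.50 × e^(−kt) = 22.50 × 0.9093 = 20.46 mg/L.
Second outfall: C = (204.8·20.46 + 4.000·220.0)/208.8 = 24.28 mg/L.

24.3 mg/L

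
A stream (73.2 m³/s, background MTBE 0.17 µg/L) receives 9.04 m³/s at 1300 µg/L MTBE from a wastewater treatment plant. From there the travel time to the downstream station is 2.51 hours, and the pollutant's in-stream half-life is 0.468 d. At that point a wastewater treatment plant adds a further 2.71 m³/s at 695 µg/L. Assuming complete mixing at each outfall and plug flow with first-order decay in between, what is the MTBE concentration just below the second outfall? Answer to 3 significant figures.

Mixed concentration C = ΣQC/ΣQ = (73.20·0.1700 + 9.040·1300) / 82.24 = 11760/82.24 = 143.1 µg/L; combined flow 82.24 m³/s.
Half-life 0.468 d → k = ln 2 / 0.468 = 1.481 d⁻¹.
After decay, C = 143.1 × e^(−kt) = 143.1 × 0.8565 = 122.5 µg/L.
Second outfall: C = (82.24·122.5 + 2.710·695.0)/84.95 = 140.8 µg/L.

141 µg/L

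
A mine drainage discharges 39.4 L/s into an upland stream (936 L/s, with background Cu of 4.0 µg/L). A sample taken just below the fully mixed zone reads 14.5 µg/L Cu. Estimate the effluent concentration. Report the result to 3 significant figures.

264 µg/L

Mass balance: 936.0·4.000 + 39.40·Cₑ = 975.4·14.50
→ Cₑ = (975.4·14.50 − 936.0·4.000) / 39.40 = 263.9 µg/L.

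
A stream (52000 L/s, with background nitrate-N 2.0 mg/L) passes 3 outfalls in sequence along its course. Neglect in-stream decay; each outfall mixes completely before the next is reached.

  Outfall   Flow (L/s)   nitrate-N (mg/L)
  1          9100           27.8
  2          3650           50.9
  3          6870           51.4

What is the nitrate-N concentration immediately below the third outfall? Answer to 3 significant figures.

12.5 mg/L

Below outfall 1: Q → 61100 L/s, C = (52000·2.000 + 9100·27.80)/61100 = 5.843 mg/L.
Below outfall 2: Q → 64750 L/s, C = (61100·5.843 + 3650·50.90)/64750 = 8.382 mg/L.
Below outfall 3: Q → 71620 L/s, C = (64750·8.382 + 6870·51.40)/71620 = 12.51 mg/L.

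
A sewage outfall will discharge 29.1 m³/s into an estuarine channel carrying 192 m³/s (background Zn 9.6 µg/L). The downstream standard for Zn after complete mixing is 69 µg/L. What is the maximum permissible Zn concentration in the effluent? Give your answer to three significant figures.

At the limit, (Qr·Cr + Qe·Cₑ)/(Qr + Qe) = 69:
Cₑ = (221.1·69 − 192.0·9.600) / 29.10 = 460.9 µg/L.

461 µg/L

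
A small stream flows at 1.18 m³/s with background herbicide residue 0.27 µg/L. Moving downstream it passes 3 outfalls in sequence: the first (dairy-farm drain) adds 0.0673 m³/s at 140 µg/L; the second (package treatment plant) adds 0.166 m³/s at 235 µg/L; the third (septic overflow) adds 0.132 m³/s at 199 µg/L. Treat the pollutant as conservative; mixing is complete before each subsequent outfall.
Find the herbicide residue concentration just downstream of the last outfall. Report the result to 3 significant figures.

Below outfall 1: Q → 1.247 m³/s, C = (1.180·0.2700 + 0.06730·140.0)/1.247 = 7.809 µg/L.
Below outfall 2: Q → 1.413 m³/s, C = (1.247·7.809 + 0.1660·235.0)/1.413 = 34.49 µg/L.
Below outfall 3: Q → 1.545 m³/s, C = (1.413·34.49 + 0.1320·199.0)/1.545 = 48.55 µg/L.

48.5 µg/L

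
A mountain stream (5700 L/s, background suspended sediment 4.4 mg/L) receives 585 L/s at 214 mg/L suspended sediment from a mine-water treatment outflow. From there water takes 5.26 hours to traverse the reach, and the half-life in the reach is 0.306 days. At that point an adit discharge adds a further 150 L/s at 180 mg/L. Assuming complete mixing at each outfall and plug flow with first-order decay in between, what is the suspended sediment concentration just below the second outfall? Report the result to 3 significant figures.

18.4 mg/L

Mass balance: C = (5700·4.400 + 585.0·214.0) / 6285 = 150300/6285 = 23.91 mg/L; combined flow 6285 L/s.
Half-life 0.306 d → k = ln 2 / 0.306 = 2.265 d⁻¹.
First-order decay: C = 23.91·exp(−k·t) = 23.91·0.6087 = 14.55 mg/L.
Second outfall: C = (6285·14.55 + 150.0·180.0)/6435 = 18.41 mg/L.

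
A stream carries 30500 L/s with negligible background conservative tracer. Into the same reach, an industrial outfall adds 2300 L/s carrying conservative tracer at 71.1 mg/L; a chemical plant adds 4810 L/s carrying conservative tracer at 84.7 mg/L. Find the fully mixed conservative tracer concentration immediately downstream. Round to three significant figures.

15.2 mg/L

Flow-weighted average: C = (30500·0 + 2300·71.10 + 4810·84.70) / 37610 = 570900/37610 = 15.18 mg/L.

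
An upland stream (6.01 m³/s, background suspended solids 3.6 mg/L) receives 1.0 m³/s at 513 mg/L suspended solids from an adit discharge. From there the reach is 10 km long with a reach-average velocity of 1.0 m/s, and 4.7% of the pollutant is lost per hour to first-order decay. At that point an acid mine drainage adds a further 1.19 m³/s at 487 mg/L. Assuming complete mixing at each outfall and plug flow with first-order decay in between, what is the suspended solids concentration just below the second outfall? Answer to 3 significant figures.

128 mg/L

Mixed concentration C = ΣQC/ΣQ = (6.010·3.600 + 1.000·513.0) / 7.010 = 534.6/7.010 = 76.27 mg/L; combined flow 7.010 m³/s.
Travel time t = 10·1000 / 1.0 = 10000 s = 2.778 h.
4.7%/h lost → k = −ln(1 − 0.047) = 0.04814 h⁻¹.
Applying C = C₀e^(−kt): 76.27 × 0.8748 = 66.72 mg/L.
Second outfall: C = (7.010·66.72 + 1.190·487.0)/8.200 = 127.7 mg/L.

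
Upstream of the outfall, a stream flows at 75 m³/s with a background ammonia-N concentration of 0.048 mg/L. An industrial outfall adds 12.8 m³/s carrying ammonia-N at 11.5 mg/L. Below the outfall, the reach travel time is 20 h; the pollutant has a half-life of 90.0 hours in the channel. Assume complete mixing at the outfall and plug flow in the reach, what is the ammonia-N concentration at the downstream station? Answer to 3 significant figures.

Flow-weighted average: C = (75.00·0.04800 + 12.80·11.50) / 87.80 = 150.8/87.80 = 1.718 mg/L.
Half-life 90.0 h → k = ln 2 / 90.0 = 0.007702 h⁻¹ = 0.1848 d⁻¹.
After decay, C = 1.718 × e^(−kt) = 1.718 × 0.8572 = 1.472 mg/L.

1.47 mg/L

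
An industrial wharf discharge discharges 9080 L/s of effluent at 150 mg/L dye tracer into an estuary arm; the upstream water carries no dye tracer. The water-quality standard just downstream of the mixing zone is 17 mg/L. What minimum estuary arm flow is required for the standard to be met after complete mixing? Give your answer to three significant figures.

71000 L/s

Set C_mix = 17: (Q·0 + 9080·150.0) / (Q + 9080) = 17
→ Q = 9080·(150.0 − 17)/(17 − 0) = 71040 L/s.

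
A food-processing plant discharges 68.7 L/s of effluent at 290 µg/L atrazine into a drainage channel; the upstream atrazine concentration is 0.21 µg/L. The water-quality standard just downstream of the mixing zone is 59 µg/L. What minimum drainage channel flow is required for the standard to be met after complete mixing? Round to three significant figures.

270 L/s

Set C_mix = 59: (Q·0.2100 + 68.70·290.0) / (Q + 68.70) = 59
→ Q = 68.70·(290.0 − 59)/(59 − 0.2100) = 269.9 L/s.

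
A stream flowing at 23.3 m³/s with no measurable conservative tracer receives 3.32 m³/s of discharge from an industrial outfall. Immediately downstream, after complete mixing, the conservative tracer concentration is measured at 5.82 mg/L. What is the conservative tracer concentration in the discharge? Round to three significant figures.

46.7 mg/L

Mass balance: 23.30·0 + 3.320·Cₑ = 26.62·5.820
→ Cₑ = (26.62·5.820 − 23.30·0) / 3.320 = 46.67 mg/L.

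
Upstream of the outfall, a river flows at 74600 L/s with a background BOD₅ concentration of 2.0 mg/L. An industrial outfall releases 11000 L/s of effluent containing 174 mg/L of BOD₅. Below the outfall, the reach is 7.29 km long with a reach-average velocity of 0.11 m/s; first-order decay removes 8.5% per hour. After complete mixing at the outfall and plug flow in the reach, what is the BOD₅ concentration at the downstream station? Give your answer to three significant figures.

Mixed concentration C = ΣQC/ΣQ = (74600·2.000 + 11000·174.0) / 85600 = 2063000/85600 = 24.10 mg/L.
Travel time t = 7.29·1000 / 0.11 = 66270 s = 18.41 h.
8.5%/h lost → k = −ln(1 − 0.085) = 0.08883 h⁻¹.
After decay, C = 24.10 × e^(−kt) = 24.10 × 0.1949 = 4.697 mg/L.

4.70 mg/L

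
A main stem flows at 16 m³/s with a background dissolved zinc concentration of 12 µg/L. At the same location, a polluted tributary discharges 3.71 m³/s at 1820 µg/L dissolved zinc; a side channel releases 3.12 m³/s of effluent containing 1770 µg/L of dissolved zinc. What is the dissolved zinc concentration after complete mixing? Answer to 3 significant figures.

After mixing, C = (16.00·12.00 + 3.710·1820 + 3.120·1770) / 22.83 = 12470/22.83 = 546.1 µg/L.

546 µg/L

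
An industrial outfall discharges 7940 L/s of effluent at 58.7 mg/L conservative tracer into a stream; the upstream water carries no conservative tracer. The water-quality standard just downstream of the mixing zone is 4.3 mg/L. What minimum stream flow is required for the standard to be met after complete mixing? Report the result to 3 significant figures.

100000 L/s

Set C_mix = 4.3: (Q·0 + 7940·58.70) / (Q + 7940) = 4.3
→ Q = 7940·(58.70 − 4.3)/(4.3 − 0) = 100500 L/s.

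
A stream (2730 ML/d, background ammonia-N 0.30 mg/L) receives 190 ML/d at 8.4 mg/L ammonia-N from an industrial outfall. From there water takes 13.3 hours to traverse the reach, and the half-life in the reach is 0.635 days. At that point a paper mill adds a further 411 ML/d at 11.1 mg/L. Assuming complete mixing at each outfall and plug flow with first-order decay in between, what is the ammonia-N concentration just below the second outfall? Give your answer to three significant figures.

Mixed concentration C = ΣQC/ΣQ = (2730·0.3000 + 190.0·8.400) / 2920 = 2415/2920 = 0.8271 mg/L; combined flow 2920 ML/d.
Half-life 0.635 d → k = ln 2 / 0.635 = 1.092 d⁻¹.
First-order decay: C = 0.8271·exp(−k·t) = 0.8271·0.5461 = 0.4517 mg/L.
Second outfall: C = (2920·0.4517 + 411.0·11.10)/3331 = 1.766 mg/L.

1.77 mg/L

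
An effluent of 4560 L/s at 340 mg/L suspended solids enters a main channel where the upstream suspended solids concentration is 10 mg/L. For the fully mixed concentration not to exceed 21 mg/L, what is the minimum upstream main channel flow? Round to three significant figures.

Set C_mix = 21: (Q·10.00 + 4560·340.0) / (Q + 4560) = 21
→ Q = 4560·(340.0 − 21)/(21 − 10.00) = 132200 L/s.

132000 L/s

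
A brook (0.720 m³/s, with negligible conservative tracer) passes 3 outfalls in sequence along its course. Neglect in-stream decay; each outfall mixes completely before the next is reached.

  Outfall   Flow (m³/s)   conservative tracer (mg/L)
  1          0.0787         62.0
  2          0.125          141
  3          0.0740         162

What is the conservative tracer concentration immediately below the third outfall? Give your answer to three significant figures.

Outfall 1: combined Q = 0.7987 m³/s; C = (0.7200·0 + 0.07870·62.00)/0.7987 = 6.109 mg/L.
Outfall 2: combined Q = 0.9237 m³/s; C = (0.7987·6.109 + 0.1250·141.0)/0.9237 = 24.36 mg/L.
Outfall 3: combined Q = 0.9977 m³/s; C = (0.9237·24.36 + 0.07400·162.0)/0.9977 = 34.57 mg/L.

34.6 mg/L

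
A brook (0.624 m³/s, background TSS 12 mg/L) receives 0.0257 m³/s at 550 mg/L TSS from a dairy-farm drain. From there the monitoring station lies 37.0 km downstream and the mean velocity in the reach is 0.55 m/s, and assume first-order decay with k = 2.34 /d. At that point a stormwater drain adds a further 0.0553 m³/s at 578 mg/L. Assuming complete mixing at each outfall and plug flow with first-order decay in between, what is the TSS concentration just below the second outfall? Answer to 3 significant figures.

Mass balance: C = (0.6240·12.00 + 0.02570·550.0) / 0.6497 = 21.62/0.6497 = 33.28 mg/L; combined flow 0.6497 m³/s.
Travel time t = 37.0·1000 / 0.55 = 67270 s = 18.69 h.
Decay over the reach: 33.28·exp(−kt) = 33.28·0.1617 = 5.382 mg/L.
At the second outfall, C = (0.6497·5.382 + 0.05530·578.0) / (0.6497 + 0.05530) = 50.30 mg/L.

50.3 mg/L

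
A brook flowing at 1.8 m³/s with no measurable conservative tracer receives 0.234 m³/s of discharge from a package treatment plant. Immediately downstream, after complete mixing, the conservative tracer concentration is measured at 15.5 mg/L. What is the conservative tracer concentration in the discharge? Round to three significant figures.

Mass balance: 1.800·0 + 0.2340·Cₑ = 2.034·15.50
→ Cₑ = (2.034·15.50 − 1.800·0) / 0.2340 = 134.7 mg/L.

135 mg/L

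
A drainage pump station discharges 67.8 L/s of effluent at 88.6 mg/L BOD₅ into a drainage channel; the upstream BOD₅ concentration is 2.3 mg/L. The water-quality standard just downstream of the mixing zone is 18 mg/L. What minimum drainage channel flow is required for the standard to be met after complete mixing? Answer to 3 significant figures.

Set C_mix = 18: (Q·2.300 + 67.80·88.60) / (Q + 67.80) = 18
→ Q = 67.80·(88.60 − 18)/(18 − 2.300) = 304.9 L/s.

305 L/s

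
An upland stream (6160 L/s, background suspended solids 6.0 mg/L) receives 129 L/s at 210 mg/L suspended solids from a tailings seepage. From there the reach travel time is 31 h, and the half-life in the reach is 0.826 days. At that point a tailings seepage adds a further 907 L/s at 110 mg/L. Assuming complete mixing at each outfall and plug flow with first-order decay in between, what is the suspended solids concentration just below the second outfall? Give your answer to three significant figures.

16.9 mg/L

Mass balance: C = (6160·6.000 + 129.0·210.0) / 6289 = 64050/6289 = 10.18 mg/L; combined flow 6289 L/s.
Half-life 0.826 d → k = ln 2 / 0.826 = 0.8392 d⁻¹.
Decay over the reach: 10.18·exp(−kt) = 10.18·0.3383 = 3.445 mg/L.
Second outfall: C = (6289·3.445 + 907.0·110.0)/7196 = 16.88 mg/L.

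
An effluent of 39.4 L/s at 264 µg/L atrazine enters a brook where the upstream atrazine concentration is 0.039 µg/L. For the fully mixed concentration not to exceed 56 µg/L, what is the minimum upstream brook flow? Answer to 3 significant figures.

146 L/s

Set C_mix = 56: (Q·0.03900 + 39.40·264.0) / (Q + 39.40) = 56
→ Q = 39.40·(264.0 − 56)/(56 − 0.03900) = 146.4 L/s.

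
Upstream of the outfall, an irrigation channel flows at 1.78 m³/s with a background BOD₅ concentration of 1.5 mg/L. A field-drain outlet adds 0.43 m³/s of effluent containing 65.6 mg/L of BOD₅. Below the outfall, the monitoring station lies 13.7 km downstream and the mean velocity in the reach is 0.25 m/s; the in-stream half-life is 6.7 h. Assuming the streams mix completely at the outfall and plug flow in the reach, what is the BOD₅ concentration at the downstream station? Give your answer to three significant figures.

2.89 mg/L

Mixed concentration C = ΣQC/ΣQ = (1.780·1.500 + 0.4300·65.60) / 2.210 = 30.88/2.210 = 13.97 mg/L.
Travel time t = 13.7·1000 / 0.25 = 54800 s = 15.22 h.
Half-life 6.7 h → k = ln 2 / 6.7 = 0.1035 h⁻¹ = 2.483 d⁻¹.
Applying C = C₀e^(−kt): 13.97 × 0.2070 = 2.893 mg/L.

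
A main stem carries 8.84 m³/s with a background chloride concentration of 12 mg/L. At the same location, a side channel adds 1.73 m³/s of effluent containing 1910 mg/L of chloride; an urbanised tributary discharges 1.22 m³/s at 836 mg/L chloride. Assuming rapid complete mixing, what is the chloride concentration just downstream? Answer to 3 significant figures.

Flow-weighted average: C = (8.840·12.00 + 1.730·1910 + 1.220·836.0) / 11.79 = 4430/11.79 = 375.8 mg/L.

376 mg/L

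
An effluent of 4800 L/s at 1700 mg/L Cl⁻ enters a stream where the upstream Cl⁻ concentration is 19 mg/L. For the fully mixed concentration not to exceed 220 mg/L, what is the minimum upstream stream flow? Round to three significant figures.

35300 L/s

Set C_mix = 220: (Q·19.00 + 4800·1700) / (Q + 4800) = 220
→ Q = 4800·(1700 − 220)/(220 − 19.00) = 35340 L/s.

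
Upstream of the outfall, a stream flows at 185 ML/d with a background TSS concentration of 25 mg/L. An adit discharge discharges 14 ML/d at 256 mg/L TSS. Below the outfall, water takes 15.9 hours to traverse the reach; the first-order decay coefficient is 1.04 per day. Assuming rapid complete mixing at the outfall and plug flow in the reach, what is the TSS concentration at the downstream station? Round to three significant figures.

20.7 mg/L

Mass balance: C = (185.0·25.00 + 14.00·256.0) / 199.0 = 8209/199.0 = 41.25 mg/L.
After decay, C = 41.25 × e^(−kt) = 41.25 × 0.5021 = 20.71 mg/L.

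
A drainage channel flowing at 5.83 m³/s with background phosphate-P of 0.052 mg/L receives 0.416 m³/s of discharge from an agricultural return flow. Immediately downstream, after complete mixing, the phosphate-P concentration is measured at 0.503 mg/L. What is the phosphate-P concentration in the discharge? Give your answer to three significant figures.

6.82 mg/L

Mass balance: 5.830·0.05200 + 0.4160·Cₑ = 6.246·0.5030
→ Cₑ = (6.246·0.5030 − 5.830·0.05200) / 0.4160 = 6.824 mg/L.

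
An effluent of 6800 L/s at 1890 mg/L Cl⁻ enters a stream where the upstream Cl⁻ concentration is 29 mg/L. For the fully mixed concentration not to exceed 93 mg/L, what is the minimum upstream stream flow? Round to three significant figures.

191000 L/s

Set C_mix = 93: (Q·29.00 + 6800·1890) / (Q + 6800) = 93
→ Q = 6800·(1890 − 93)/(93 − 29.00) = 190900 L/s.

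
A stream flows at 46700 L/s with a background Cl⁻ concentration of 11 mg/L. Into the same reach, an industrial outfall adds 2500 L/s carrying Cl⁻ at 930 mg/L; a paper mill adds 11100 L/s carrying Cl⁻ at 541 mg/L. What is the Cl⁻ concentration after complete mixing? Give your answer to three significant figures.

147 mg/L

Mass balance: C = (46700·11.00 + 2500·930.0 + 11100·541.0) / 60300 = 8844000/60300 = 146.7 mg/L.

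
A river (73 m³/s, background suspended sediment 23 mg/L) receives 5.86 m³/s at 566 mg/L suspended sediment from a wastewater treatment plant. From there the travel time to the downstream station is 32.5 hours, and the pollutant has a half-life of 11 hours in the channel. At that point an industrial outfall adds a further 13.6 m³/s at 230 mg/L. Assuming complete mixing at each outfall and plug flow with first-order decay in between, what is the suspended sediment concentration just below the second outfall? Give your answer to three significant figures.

40.8 mg/L

Mixed concentration C = ΣQC/ΣQ = (73.00·23.00 + 5.860·566.0) / 78.86 = 4996/78.86 = 63.35 mg/L; combined flow 78.86 m³/s.
Half-life 11 h → k = ln 2 / 11 = 0.06301 h⁻¹ = 1.512 d⁻¹.
Decay over the reach: 63.35·exp(−kt) = 63.35·0.1290 = 8.172 mg/L.
Second outfall: C = (78.86·8.172 + 13.60·230.0)/92.46 = 40.80 mg/L.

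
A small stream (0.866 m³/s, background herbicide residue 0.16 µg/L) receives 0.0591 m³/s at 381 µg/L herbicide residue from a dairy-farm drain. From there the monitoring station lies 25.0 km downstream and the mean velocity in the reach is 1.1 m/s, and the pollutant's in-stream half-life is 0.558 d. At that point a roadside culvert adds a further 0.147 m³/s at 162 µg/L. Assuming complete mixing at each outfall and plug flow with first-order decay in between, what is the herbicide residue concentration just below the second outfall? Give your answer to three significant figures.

Flow-weighted average: C = (0.8660·0.1600 + 0.05910·381.0) / 0.9251 = 22.66/0.9251 = 24.49 µg/L; combined flow 0.9251 m³/s.
Travel time t = 25.0·1000 / 1.1 = 22730 s = 6.313 h.
Half-life 0.558 d → k = ln 2 / 0.558 = 1.242 d⁻¹.
Applying C = C₀e^(−kt): 24.49 × 0.7213 = 17.66 µg/L.
At the second outfall, C = (0.9251·17.66 + 0.1470·162.0) / (0.9251 + 0.1470) = 37.45 µg/L.

37.5 µg/L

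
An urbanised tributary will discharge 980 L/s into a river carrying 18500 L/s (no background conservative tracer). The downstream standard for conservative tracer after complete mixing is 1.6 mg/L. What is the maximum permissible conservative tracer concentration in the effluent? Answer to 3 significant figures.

31.8 mg/L

At the limit, (Qr·Cr + Qe·Cₑ)/(Qr + Qe) = 1.6:
Cₑ = (19480·1.6 − 18500·0) / 980.0 = 31.80 mg/L.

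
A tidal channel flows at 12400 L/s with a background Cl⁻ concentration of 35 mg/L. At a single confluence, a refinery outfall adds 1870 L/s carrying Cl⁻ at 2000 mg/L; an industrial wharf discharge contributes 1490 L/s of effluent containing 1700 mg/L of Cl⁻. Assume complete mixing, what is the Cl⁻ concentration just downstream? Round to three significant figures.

Flow-weighted average: C = (12400·35.00 + 1870·2000 + 1490·1700) / 15760 = 6707000/15760 = 425.6 mg/L.

426 mg/L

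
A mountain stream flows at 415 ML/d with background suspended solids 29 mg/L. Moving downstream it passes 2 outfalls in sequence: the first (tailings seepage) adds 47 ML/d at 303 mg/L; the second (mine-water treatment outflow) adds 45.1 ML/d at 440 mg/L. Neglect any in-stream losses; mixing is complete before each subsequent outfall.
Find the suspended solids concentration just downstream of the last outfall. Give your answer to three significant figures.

Outfall 1: combined Q = 462.0 ML/d; C = (415.0·29.00 + 47.00·303.0)/462.0 = 56.87 mg/L.
Outfall 2: combined Q = 507.1 ML/d; C = (462.0·56.87 + 45.10·440.0)/507.1 = 90.95 mg/L.

90.9 mg/L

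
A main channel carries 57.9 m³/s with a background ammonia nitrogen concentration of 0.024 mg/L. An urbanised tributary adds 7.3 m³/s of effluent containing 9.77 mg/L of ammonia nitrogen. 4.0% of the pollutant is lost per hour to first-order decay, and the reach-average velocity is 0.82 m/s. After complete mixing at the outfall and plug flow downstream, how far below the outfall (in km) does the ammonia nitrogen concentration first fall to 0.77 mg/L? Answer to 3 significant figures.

26.8 km

Conservation of mass: C = (57.90·0.02400 + 7.300·9.770) / 65.20 = 72.71/65.20 = 1.115 mg/L.
4.0%/h lost → k = −ln(1 − 0.04) = 0.04082 h⁻¹.
Set 1.115·exp(−k·t) = 0.77 → t = ln(1.115/0.77)/k = 32660 s = 9.073 h.
Distance = v·t = 0.82·32660 = 26780 m = 26.78 km.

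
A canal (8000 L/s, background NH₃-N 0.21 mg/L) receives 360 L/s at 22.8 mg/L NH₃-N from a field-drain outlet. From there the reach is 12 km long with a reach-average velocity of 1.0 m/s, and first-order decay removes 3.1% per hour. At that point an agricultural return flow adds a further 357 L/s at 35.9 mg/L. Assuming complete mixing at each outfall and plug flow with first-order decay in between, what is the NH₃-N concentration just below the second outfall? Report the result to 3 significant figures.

2.49 mg/L

Mixed concentration C = ΣQC/ΣQ = (8000·0.2100 + 360.0·22.80) / 8360 = 9888/8360 = 1.183 mg/L; combined flow 8360 L/s.
Travel time t = 12·1000 / 1.0 = 12000 s = 3.333 h.
3.1%/h lost → k = −ln(1 − 0.031) = 0.03149 h⁻¹.
After decay, C = 1.183 × e^(−kt) = 1.183 × 0.9004 = 1.065 mg/L.
Second outfall: C = (8360·1.065 + 357.0·35.90)/8717 = 2.492 mg/L.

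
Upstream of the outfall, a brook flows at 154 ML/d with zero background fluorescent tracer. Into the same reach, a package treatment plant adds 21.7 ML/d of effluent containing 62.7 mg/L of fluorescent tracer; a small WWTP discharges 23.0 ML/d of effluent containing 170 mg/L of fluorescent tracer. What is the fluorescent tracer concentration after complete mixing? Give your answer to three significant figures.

26.5 mg/L

Mass balance: C = (154.0·0 + 21.70·62.70 + 23.00·170.0) / 198.7 = 5271/198.7 = 26.53 mg/L.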